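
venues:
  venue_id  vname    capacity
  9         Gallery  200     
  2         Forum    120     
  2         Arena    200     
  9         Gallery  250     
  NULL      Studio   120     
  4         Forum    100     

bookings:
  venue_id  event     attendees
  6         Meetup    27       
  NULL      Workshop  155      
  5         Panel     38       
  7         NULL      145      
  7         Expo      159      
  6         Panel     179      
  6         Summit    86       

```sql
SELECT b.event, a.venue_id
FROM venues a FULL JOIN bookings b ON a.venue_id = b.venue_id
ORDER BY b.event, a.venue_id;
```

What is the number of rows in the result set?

FULL OUTER JOIN keeps every row from both sides; unmatched rows get NULL for the other side's columns.
Matching on a.venue_id = b.venue_id. A NULL in a compared column never satisfies the condition.
- a row (venue_id=9): no match → kept, b columns NULL.
- a row (venue_id=2): no match → kept, b columns NULL.
- a row (venue_id=2): no match → kept, b columns NULL.
- a row (venue_id=9): no match → kept, b columns NULL.
- a row (venue_id=NULL): no match → kept, b columns NULL.
- a row (venue_id=4): no match → kept, b columns NULL.
- plus 7 unmatched b row(s), each kept with NULL a columns.
Total: 0 matched + 13 padded = 13 rows.

13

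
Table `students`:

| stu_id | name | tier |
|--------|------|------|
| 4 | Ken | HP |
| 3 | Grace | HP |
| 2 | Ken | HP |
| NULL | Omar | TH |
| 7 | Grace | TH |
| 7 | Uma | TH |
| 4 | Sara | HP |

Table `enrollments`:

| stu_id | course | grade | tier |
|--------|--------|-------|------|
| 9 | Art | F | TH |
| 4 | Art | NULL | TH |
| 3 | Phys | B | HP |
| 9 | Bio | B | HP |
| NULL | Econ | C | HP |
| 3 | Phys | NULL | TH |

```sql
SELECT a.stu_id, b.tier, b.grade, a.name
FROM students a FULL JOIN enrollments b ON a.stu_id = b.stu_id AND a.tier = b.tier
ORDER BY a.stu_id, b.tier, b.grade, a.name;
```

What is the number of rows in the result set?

FULL OUTER JOIN keeps every row from both sides; unmatched rows get NULL for the other side's columns.
Matching on a.stu_id = b.stu_id AND a.tier = b.tier. A NULL in a compared column never satisfies the condition.
- stu_id=4, tier=HP: no b row matches, row kept with b columns NULL.
- stu_id=3, tier=HP: 1 matching b row(s), so 1 row(s) emitted.
- stu_id=2, tier=HP: no b row matches, row kept with b columns NULL.
- stu_id=NULL, tier=TH: no b row matches, row kept with b columns NULL.
- stu_id=7, tier=TH: no b row matches, row kept with b columns NULL.
- stu_id=7, tier=TH: no b row matches, row kept with b columns NULL.
- stu_id=4, tier=HP: no b row matches, row kept with b columns NULL.
- plus 5 unmatched b row(s), each kept with NULL a columns.
Total: 1 matched + 11 padded = 12 rows.

12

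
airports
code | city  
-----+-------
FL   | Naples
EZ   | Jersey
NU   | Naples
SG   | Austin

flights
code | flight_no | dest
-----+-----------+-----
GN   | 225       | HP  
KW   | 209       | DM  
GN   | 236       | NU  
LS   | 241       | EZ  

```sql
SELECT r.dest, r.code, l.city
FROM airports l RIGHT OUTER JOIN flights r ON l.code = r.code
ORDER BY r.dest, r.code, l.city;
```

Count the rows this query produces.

RIGHT JOIN keeps every row from `flights`; unmatched rows get NULL for `airports`'s columns.
Matching on l.code = r.code.
Matched pairs: 0; unmatched r rows kept: 4.
Total: 0 matched + 4 padded = 4 rows.

4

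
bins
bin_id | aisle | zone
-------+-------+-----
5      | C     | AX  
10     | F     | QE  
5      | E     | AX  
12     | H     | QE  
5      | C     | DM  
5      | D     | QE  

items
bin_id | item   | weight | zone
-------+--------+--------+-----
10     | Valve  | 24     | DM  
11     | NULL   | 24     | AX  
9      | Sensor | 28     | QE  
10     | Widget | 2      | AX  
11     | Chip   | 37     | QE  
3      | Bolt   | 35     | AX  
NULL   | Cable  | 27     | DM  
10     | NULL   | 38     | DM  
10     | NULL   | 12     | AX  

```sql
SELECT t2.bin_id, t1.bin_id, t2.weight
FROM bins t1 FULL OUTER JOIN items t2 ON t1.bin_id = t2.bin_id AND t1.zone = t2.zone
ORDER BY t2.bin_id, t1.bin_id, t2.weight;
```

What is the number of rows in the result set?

15

FULL OUTER JOIN keeps every row from both sides; unmatched rows get NULL for the other side's columns.
Matching on t1.bin_id = t2.bin_id AND t1.zone = t2.zone. A NULL in a compared column never satisfies the condition.
- t1 row (bin_id=5, zone=AX): no match → kept, t2 columns NULL.
- t1 row (bin_id=10, zone=QE): no match → kept, t2 columns NULL.
- t1 row (bin_id=5, zone=AX): no match → kept, t2 columns NULL.
- t1 row (bin_id=12, zone=QE): no match → kept, t2 columns NULL.
- t1 row (bin_id=5, zone=DM): no match → kept, t2 columns NULL.
- t1 row (bin_id=5, zone=QE): no match → kept, t2 columns NULL.
- 9 t2 row(s) had no t1 match → kept, t1 columns NULL.
Total: 0 matched + 15 padded = 15 rows.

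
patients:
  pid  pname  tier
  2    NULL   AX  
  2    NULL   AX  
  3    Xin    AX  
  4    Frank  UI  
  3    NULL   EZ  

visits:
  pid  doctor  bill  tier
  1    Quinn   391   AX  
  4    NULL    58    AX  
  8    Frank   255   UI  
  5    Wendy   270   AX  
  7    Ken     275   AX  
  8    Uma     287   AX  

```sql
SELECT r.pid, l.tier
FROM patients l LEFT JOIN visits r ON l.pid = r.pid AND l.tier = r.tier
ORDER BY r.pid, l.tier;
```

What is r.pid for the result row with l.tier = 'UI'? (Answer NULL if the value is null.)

LEFT JOIN keeps every row from `patients`; unmatched rows get NULL for `visits`'s columns.
Matching on l.pid = r.pid AND l.tier = r.tier.
Matched pairs: 0; unmatched l rows kept: 5.

NULL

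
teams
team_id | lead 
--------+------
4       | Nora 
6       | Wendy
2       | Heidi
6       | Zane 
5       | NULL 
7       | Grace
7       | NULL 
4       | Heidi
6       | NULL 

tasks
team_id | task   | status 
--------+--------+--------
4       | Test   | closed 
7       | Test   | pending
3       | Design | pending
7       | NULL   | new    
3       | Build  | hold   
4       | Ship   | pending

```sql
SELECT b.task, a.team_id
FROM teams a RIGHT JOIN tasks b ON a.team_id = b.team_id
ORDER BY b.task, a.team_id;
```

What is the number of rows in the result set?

10

RIGHT JOIN keeps every row from `tasks`; unmatched rows get NULL for `teams`'s columns.
Matching on a.team_id = b.team_id.
Matched pairs: 8; unmatched b rows kept: 2.
Total: 8 matched + 2 padded = 10 rows.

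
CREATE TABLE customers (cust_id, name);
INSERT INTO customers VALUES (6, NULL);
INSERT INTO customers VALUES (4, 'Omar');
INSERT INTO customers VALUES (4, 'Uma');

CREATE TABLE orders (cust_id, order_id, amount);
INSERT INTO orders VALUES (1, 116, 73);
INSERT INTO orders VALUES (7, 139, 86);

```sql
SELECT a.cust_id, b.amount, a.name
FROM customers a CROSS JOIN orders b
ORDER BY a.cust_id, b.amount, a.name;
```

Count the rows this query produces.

6

CROSS JOIN pairs every row of `customers` with every row of `orders`: 3 × 2 = 6 rows.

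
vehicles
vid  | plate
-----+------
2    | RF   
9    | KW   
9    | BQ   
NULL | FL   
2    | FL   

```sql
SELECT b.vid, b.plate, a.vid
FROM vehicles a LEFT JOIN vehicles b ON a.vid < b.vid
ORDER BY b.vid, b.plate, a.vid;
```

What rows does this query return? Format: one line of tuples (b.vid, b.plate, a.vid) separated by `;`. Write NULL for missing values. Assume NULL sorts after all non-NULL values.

LEFT JOIN keeps every row from `vehicles a`; unmatched rows get NULL for `vehicles b`'s columns.
Matching on a.vid < b.vid. A NULL in a compared column never satisfies the condition.
- a row (vid=2): matches 2 b row(s) → 2 output row(s).
- a row (vid=9): no match → kept, b columns NULL.
- a row (vid=9): no match → kept, b columns NULL.
- a row (vid=NULL): no match → kept, b columns NULL.
- a row (vid=2): matches 2 b row(s) → 2 output row(s).
After projecting and ordering:
b.vid | b.plate | a.vid
9 | BQ | 2
9 | BQ | 2
9 | KW | 2
9 | KW | 2
NULL | NULL | 9
NULL | NULL | 9
NULL | NULL | NULL

(9, BQ, 2); (9, BQ, 2); (9, KW, 2); (9, KW, 2); (NULL, NULL, 9); (NULL, NULL, 9); (NULL, NULL, NULL)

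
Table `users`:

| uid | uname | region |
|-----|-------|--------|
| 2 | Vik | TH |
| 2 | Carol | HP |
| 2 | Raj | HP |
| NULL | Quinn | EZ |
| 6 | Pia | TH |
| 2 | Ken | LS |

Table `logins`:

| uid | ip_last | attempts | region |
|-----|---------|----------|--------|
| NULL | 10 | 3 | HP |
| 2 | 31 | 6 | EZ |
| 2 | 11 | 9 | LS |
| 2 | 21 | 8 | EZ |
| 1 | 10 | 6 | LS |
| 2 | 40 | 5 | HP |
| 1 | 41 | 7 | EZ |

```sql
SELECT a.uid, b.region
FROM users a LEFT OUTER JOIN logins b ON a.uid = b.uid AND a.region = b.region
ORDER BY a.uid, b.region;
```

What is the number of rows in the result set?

6

LEFT JOIN keeps every row from `users`; unmatched rows get NULL for `logins`'s columns.
Matching on a.uid = b.uid AND a.region = b.region. A NULL in a compared column never satisfies the condition.
- uid=2, region=TH: no b row matches, row kept with b columns NULL.
- uid=2, region=HP: 1 matching b row(s), so 1 row(s) emitted.
- uid=2, region=HP: 1 matching b row(s), so 1 row(s) emitted.
- uid=NULL, region=EZ: no b row matches, row kept with b columns NULL.
- uid=6, region=TH: no b row matches, row kept with b columns NULL.
- uid=2, region=LS: 1 matching b row(s), so 1 row(s) emitted.
Total: 3 matched + 3 padded = 6 rows.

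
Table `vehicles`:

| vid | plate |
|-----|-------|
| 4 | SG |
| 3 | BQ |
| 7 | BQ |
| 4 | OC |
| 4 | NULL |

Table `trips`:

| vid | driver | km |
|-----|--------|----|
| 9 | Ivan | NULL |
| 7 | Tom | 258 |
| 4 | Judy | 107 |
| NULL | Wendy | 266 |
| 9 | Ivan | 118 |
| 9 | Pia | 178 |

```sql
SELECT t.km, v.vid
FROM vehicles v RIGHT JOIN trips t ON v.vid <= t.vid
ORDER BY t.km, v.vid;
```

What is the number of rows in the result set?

RIGHT JOIN keeps every row from `trips`; unmatched rows get NULL for `vehicles`'s columns.
Matching on v.vid <= t.vid. A NULL in a compared column never satisfies the condition.
- v row (vid=4): matches 5 t row(s) → 5 output row(s).
- v row (vid=3): matches 5 t row(s) → 5 output row(s).
- v row (vid=7): matches 4 t row(s) → 4 output row(s).
- v row (vid=4): matches 5 t row(s) → 5 output row(s).
- v row (vid=4): matches 5 t row(s) → 5 output row(s).
- 1 row(s) from t found no v partner → padded with NULL.
Total: 24 matched + 1 padded = 25 rows.

25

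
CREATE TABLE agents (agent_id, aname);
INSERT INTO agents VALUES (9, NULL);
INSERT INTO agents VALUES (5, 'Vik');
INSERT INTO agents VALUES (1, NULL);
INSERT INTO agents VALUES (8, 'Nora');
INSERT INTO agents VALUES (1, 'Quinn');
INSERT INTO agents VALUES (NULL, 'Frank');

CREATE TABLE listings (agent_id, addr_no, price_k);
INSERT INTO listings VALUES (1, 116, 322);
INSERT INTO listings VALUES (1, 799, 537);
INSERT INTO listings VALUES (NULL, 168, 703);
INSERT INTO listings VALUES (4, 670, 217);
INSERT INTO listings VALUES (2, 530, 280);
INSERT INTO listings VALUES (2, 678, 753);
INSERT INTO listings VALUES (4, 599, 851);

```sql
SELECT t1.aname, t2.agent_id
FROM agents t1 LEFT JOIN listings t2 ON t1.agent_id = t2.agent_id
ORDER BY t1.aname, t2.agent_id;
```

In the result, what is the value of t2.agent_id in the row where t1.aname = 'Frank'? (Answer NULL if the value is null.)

LEFT JOIN keeps every row from `agents`; unmatched rows get NULL for `listings`'s columns.
Matching on t1.agent_id = t2.agent_id. A NULL in a compared column never satisfies the condition.
- t1 (agent_id=9) has no partner → padded with NULL.
- t1 (agent_id=5) has no partner → padded with NULL.
- t1 (agent_id=1) pairs with 2 row(s) of t2.
- t1 (agent_id=8) has no partner → padded with NULL.
- t1 (agent_id=1) pairs with 2 row(s) of t2.
- t1 (agent_id=NULL) has no partner → padded with NULL.

NULL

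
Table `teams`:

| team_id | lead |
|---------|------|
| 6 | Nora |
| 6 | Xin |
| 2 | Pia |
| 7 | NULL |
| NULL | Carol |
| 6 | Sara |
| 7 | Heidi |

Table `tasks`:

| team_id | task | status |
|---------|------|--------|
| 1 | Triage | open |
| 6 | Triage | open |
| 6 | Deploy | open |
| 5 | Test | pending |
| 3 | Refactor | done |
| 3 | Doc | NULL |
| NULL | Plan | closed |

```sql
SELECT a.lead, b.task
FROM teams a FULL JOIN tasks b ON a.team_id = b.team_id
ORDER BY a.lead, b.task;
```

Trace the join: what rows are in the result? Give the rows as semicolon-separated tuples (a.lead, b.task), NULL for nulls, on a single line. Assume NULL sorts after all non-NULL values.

(Carol, NULL); (Heidi, NULL); (Nora, Deploy); (Nora, Triage); (Pia, NULL); (Sara, Deploy); (Sara, Triage); (Xin, Deploy); (Xin, Triage); (NULL, Doc); (NULL, Plan); (NULL, Refactor); (NULL, Test); (NULL, Triage); (NULL, NULL)

FULL OUTER JOIN keeps every row from both sides; unmatched rows get NULL for the other side's columns.
Matching on a.team_id = b.team_id. A NULL in a compared column never satisfies the condition.
Matched pairs: 6; unmatched a rows kept: 4; unmatched b rows kept: 5.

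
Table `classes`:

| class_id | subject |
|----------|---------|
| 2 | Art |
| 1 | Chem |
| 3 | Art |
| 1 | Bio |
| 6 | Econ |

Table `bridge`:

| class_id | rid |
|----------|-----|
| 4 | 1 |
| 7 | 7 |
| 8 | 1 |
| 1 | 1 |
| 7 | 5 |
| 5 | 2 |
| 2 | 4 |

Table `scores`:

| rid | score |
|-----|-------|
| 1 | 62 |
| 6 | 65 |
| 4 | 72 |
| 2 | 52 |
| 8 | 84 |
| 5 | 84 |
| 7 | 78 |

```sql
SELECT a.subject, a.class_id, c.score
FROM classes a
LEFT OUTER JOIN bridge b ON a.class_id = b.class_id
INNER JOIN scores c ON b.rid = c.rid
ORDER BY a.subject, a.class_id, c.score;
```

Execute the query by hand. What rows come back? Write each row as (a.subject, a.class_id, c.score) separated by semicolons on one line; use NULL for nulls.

(Art, 2, 72); (Bio, 1, 62); (Chem, 1, 62)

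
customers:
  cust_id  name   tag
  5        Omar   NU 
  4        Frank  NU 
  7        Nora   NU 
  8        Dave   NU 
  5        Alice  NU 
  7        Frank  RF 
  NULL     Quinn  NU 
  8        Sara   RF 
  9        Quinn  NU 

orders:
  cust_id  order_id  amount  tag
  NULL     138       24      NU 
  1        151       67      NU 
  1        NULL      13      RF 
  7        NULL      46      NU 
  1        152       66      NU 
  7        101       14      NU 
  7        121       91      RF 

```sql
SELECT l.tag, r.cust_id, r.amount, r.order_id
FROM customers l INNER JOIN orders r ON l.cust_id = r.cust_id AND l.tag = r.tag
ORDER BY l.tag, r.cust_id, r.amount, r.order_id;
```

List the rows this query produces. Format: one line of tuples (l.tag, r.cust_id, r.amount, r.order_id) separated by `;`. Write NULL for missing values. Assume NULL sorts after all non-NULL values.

INNER JOIN keeps only pairs where the ON condition holds.
Matching on l.cust_id = r.cust_id AND l.tag = r.tag. A NULL in a compared column never satisfies the condition.
- cust_id=5, tag=NU: no matching r row, dropped.
- cust_id=4, tag=NU: no matching r row, dropped.
- cust_id=7, tag=NU: 2 matching r row(s), so 2 row(s) emitted.
- cust_id=8, tag=NU: no matching r row, dropped.
- cust_id=5, tag=NU: no matching r row, dropped.
- cust_id=7, tag=RF: 1 matching r row(s), so 1 row(s) emitted.
- cust_id=NULL, tag=NU: no matching r row, dropped.
- cust_id=8, tag=RF: no matching r row, dropped.
- cust_id=9, tag=NU: no matching r row, dropped.
After projecting and ordering:
l.tag | r.cust_id | r.amount | r.order_id
NU | 7 | 14 | 101
NU | 7 | 46 | NULL
RF | 7 | 91 | 121

(NU, 7, 14, 101); (NU, 7, 46, NULL); (RF, 7, 91, 121)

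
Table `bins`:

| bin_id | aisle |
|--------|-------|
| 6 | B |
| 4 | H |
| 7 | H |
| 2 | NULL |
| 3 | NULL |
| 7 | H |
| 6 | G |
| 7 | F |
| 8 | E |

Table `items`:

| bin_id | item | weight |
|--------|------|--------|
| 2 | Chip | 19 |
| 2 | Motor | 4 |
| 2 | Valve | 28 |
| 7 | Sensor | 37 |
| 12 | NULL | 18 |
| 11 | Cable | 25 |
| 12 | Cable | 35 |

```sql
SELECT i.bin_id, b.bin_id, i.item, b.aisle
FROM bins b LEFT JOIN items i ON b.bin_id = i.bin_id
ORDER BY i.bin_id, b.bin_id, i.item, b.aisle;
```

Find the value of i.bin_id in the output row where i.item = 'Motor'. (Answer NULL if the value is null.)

2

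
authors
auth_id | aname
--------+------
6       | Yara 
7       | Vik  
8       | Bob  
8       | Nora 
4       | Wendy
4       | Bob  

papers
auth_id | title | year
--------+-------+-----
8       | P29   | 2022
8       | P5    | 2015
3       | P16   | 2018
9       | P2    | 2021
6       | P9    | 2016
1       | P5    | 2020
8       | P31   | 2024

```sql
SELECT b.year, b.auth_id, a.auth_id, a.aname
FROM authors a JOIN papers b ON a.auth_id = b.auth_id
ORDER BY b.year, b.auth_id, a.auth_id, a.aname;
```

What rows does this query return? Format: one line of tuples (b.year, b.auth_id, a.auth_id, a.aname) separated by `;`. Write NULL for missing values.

(2015, 8, 8, Bob); (2015, 8, 8, Nora); (2016, 6, 6, Yara); (2022, 8, 8, Bob); (2022, 8, 8, Nora); (2024, 8, 8, Bob); (2024, 8, 8, Nora)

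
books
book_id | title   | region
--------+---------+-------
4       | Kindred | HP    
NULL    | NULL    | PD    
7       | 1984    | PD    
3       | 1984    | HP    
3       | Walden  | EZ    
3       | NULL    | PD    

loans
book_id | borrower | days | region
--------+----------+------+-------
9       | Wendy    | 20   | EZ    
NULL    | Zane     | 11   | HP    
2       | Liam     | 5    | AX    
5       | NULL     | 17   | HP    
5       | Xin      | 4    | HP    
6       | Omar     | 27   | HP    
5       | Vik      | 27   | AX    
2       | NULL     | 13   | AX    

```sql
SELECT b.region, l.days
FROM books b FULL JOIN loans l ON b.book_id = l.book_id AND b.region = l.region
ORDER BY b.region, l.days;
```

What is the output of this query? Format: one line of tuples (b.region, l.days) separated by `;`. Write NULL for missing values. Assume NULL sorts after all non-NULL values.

FULL OUTER JOIN keeps every row from both sides; unmatched rows get NULL for the other side's columns.
Matching on b.book_id = l.book_id AND b.region = l.region. A NULL in a compared column never satisfies the condition.
- b row (book_id=4, region=HP): no match → kept, l columns NULL.
- b row (book_id=NULL, region=PD): no match → kept, l columns NULL.
- b row (book_id=7, region=PD): no match → kept, l columns NULL.
- b row (book_id=3, region=HP): no match → kept, l columns NULL.
- b row (book_id=3, region=EZ): no match → kept, l columns NULL.
- b row (book_id=3, region=PD): no match → kept, l columns NULL.
- 8 l row(s) had no b match → kept, b columns NULL.

(EZ, NULL); (HP, NULL); (HP, NULL); (PD, NULL); (PD, NULL); (PD, NULL); (NULL, 4); (NULL, 5); (NULL, 11); (NULL, 13); (NULL, 17); (NULL, 20); (NULL, 27); (NULL, 27)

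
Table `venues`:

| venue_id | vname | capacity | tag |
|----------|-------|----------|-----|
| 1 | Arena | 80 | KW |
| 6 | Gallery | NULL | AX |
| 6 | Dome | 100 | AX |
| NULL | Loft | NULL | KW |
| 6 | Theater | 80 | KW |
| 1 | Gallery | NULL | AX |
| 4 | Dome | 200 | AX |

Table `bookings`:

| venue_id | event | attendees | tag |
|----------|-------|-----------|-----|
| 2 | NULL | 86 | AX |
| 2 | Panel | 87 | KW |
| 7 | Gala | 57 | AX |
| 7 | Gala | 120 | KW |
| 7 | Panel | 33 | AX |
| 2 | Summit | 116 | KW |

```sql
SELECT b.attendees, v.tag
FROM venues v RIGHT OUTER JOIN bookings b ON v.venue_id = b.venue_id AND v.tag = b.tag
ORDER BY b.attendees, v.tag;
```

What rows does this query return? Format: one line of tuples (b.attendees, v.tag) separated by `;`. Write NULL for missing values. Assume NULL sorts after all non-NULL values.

(33, NULL); (57, NULL); (86, NULL); (87, NULL); (116, NULL); (120, NULL)

RIGHT JOIN keeps every row from `bookings`; unmatched rows get NULL for `venues`'s columns.
Matching on v.venue_id = b.venue_id AND v.tag = b.tag. A NULL in a compared column never satisfies the condition.
- venue_id=1, tag=KW: no matching b row.
- venue_id=6, tag=AX: no matching b row.
- venue_id=6, tag=AX: no matching b row.
- venue_id=NULL, tag=KW: no matching b row.
- venue_id=6, tag=KW: no matching b row.
- venue_id=1, tag=AX: no matching b row.
- venue_id=4, tag=AX: no matching b row.
- 6 b row(s) had no v match → kept, v columns NULL.
After projecting and ordering:
b.attendees | v.tag
33 | NULL
57 | NULL
86 | NULL
87 | NULL
116 | NULL
120 | NULL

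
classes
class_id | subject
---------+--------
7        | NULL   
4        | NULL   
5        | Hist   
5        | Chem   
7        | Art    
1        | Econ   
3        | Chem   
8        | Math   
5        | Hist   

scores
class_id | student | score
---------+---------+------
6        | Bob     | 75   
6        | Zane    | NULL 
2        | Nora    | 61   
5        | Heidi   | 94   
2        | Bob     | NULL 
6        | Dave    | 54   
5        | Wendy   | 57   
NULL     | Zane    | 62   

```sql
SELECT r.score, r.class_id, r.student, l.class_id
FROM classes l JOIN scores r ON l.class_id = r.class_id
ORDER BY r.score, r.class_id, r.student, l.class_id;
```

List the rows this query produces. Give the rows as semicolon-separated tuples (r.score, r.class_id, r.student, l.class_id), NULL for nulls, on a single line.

(57, 5, Wendy, 5); (57, 5, Wendy, 5); (57, 5, Wendy, 5); (94, 5, Heidi, 5); (94, 5, Heidi, 5); (94, 5, Heidi, 5)

INNER JOIN keeps only pairs where the ON condition holds.
Matching on l.class_id = r.class_id. A NULL in a compared column never satisfies the condition.
Matched pairs: 6.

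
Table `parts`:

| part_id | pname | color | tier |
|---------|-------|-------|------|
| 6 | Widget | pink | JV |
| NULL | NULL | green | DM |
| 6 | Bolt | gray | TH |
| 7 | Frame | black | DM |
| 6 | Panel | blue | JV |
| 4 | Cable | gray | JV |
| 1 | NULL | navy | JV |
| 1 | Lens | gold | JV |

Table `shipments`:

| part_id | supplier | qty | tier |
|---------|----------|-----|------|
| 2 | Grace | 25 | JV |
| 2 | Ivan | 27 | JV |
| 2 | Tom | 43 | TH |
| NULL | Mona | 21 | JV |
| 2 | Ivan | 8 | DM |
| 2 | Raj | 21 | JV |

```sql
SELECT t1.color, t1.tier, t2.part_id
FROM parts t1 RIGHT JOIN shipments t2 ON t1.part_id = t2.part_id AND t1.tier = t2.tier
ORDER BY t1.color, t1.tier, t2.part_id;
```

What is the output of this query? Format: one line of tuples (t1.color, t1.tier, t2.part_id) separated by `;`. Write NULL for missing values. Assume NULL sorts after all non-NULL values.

RIGHT JOIN keeps every row from `shipments`; unmatched rows get NULL for `parts`'s columns.
Matching on t1.part_id = t2.part_id AND t1.tier = t2.tier. A NULL in a compared column never satisfies the condition.
- t1 (part_id=6, tier=JV) has no partner in t2.
- t1 (part_id=NULL, tier=DM) has no partner in t2.
- t1 (part_id=6, tier=TH) has no partner in t2.
- t1 (part_id=7, tier=DM) has no partner in t2.
- t1 (part_id=6, tier=JV) has no partner in t2.
- t1 (part_id=4, tier=JV) has no partner in t2.
- t1 (part_id=1, tier=JV) has no partner in t2.
- t1 (part_id=1, tier=JV) has no partner in t2.
- 6 t2 row(s) had no t1 match → kept, t1 columns NULL.
After projecting and ordering:
t1.color | t1.tier | t2.part_id
NULL | NULL | 2
NULL | NULL | 2
NULL | NULL | 2
NULL | NULL | 2
NULL | NULL | 2
NULL | NULL | NULL

(NULL, NULL, 2); (NULL, NULL, 2); (NULL, NULL, 2); (NULL, NULL, 2); (NULL, NULL, 2); (NULL, NULL, NULL)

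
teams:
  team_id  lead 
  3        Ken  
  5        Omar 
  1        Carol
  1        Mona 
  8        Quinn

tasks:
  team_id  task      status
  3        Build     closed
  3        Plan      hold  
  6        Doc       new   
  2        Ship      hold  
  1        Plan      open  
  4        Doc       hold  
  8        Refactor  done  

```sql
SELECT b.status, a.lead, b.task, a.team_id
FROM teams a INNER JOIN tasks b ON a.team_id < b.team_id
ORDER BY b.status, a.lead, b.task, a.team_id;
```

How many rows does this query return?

17

INNER JOIN keeps only pairs where the ON condition holds.
Matching on a.team_id < b.team_id.
- a (team_id=3) pairs with 3 row(s) of b.
- a (team_id=5) pairs with 2 row(s) of b.
- a (team_id=1) pairs with 6 row(s) of b.
- a (team_id=1) pairs with 6 row(s) of b.
- a (team_id=8) has no partner → excluded.
Total: 17 rows.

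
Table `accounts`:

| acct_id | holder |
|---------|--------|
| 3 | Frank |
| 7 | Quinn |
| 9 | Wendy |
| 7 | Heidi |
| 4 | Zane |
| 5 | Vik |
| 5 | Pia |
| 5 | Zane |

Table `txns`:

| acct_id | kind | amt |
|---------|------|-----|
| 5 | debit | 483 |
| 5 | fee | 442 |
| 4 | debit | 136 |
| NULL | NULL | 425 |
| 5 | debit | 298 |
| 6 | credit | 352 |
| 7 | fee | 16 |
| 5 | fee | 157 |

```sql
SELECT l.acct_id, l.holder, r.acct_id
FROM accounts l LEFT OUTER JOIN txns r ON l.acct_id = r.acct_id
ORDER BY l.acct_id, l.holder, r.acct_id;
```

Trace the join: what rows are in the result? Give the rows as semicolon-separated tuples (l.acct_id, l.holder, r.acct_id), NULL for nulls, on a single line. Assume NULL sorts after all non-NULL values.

(3, Frank, NULL); (4, Zane, 4); (5, Pia, 5); (5, Pia, 5); (5, Pia, 5); (5, Pia, 5); (5, Vik, 5); (5, Vik, 5); (5, Vik, 5); (5, Vik, 5); (5, Zane, 5); (5, Zane, 5); (5, Zane, 5); (5, Zane, 5); (7, Heidi, 7); (7, Quinn, 7); (9, Wendy, NULL)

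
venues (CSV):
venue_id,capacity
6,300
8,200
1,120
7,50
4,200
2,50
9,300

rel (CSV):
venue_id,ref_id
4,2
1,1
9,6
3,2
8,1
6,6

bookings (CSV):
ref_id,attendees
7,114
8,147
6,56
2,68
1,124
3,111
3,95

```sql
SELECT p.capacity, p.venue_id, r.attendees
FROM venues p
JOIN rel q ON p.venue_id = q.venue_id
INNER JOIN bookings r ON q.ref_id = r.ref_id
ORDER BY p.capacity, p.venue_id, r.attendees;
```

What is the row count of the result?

Step 1 — p INNER JOIN q on venue_id → 5 row(s).
Then INNER JOIN `bookings r` on ref_id: keep only rows whose q.ref_id appears in r.
Result: 5 row(s).

5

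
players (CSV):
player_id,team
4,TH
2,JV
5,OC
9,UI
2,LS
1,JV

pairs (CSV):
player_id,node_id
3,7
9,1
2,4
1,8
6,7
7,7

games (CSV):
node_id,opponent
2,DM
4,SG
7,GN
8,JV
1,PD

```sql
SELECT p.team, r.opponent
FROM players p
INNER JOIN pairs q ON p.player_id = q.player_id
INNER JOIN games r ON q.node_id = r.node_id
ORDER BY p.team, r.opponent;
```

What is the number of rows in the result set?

4

Step 1 — p INNER JOIN q on player_id → 4 row(s).
Then INNER JOIN `games r` on node_id: keep only rows whose q.node_id appears in r.
Result: 4 row(s).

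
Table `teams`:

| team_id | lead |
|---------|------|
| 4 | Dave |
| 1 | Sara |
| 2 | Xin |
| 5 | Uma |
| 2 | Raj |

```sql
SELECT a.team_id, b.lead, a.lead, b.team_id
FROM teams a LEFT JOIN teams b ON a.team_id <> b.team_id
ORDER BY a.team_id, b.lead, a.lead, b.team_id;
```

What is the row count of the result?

18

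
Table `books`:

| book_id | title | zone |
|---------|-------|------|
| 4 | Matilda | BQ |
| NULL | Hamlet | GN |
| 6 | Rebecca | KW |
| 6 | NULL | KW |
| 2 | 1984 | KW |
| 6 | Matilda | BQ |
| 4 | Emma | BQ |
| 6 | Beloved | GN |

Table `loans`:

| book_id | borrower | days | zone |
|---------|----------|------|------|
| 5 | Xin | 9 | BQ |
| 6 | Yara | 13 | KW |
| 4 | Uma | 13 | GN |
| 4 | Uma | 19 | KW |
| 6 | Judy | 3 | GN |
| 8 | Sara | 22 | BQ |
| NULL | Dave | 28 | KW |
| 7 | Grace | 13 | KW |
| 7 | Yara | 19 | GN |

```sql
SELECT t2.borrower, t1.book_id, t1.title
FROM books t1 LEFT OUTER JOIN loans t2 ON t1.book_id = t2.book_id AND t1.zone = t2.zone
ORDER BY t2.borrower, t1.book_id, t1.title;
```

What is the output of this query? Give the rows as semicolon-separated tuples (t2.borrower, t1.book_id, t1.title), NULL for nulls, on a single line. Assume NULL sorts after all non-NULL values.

(Judy, 6, Beloved); (Yara, 6, Rebecca); (Yara, 6, NULL); (NULL, 2, 1984); (NULL, 4, Emma); (NULL, 4, Matilda); (NULL, 6, Matilda); (NULL, NULL, Hamlet)

LEFT JOIN keeps every row from `books`; unmatched rows get NULL for `loans`'s columns.
Matching on t1.book_id = t2.book_id AND t1.zone = t2.zone. A NULL in a compared column never satisfies the condition.
- t1 (book_id=4, zone=BQ) has no partner → padded with NULL.
- t1 (book_id=NULL, zone=GN) has no partner → padded with NULL.
- t1 (book_id=6, zone=KW) pairs with 1 row(s) of t2.
- t1 (book_id=6, zone=KW) pairs with 1 row(s) of t2.
- t1 (book_id=2, zone=KW) has no partner → padded with NULL.
- t1 (book_id=6, zone=BQ) has no partner → padded with NULL.
- t1 (book_id=4, zone=BQ) has no partner → padded with NULL.
- t1 (book_id=6, zone=GN) pairs with 1 row(s) of t2.
After projecting and ordering:
t2.borrower | t1.book_id | t1.title
Judy | 6 | Beloved
Yara | 6 | Rebecca
Yara | 6 | NULL
NULL | 2 | 1984
NULL | 4 | Emma
NULL | 4 | Matilda
NULL | 6 | Matilda
NULL | NULL | Hamlet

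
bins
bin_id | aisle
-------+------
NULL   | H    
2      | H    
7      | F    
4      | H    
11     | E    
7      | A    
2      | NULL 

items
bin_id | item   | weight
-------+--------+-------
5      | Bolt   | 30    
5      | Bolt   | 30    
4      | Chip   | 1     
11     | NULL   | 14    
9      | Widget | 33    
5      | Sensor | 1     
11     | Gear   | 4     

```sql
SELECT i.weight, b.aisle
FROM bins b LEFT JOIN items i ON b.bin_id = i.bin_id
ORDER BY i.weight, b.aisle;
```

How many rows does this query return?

8

LEFT JOIN keeps every row from `bins`; unmatched rows get NULL for `items`'s columns.
Matching on b.bin_id = i.bin_id. A NULL in a compared column never satisfies the condition.
- b[0] bin_id=NULL → no match; kept with NULLs on the i side.
- b[1] bin_id=2 → no match; kept with NULLs on the i side.
- b[2] bin_id=7 → no match; kept with NULLs on the i side.
- b[3] bin_id=4 → 1 match(es) in i → 1 row(s).
- b[4] bin_id=11 → 2 match(es) in i → 2 row(s).
- b[5] bin_id=7 → no match; kept with NULLs on the i side.
- b[6] bin_id=2 → no match; kept with NULLs on the i side.
Total: 3 matched + 5 padded = 8 rows.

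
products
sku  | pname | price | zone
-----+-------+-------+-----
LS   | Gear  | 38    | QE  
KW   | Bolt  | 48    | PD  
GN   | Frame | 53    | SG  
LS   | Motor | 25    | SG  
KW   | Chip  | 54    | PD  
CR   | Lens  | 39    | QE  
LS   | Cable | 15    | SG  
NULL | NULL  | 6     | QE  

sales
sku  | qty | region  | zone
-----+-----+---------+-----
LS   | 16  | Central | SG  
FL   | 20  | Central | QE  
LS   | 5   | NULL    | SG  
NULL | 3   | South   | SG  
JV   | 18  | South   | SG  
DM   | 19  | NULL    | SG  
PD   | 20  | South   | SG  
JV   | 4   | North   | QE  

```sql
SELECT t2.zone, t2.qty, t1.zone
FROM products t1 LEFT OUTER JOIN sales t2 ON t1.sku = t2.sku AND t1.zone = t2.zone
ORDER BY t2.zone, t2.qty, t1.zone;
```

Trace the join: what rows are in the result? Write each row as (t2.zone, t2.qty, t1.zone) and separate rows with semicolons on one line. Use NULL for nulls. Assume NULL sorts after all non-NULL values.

(SG, 5, SG); (SG, 5, SG); (SG, 16, SG); (SG, 16, SG); (NULL, NULL, PD); (NULL, NULL, PD); (NULL, NULL, QE); (NULL, NULL, QE); (NULL, NULL, QE); (NULL, NULL, SG)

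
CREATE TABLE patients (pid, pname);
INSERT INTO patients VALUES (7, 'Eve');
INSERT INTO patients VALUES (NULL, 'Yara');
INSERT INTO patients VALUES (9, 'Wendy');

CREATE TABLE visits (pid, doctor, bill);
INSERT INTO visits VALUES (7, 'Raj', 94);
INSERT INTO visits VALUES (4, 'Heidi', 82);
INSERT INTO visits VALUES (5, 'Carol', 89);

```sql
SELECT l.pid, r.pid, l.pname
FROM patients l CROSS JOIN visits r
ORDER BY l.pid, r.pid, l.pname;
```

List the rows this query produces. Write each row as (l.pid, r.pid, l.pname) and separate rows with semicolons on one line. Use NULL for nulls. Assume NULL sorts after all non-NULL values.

CROSS JOIN pairs every row of `patients` with every row of `visits`: 3 × 3 = 9 rows.

(7, 4, Eve); (7, 5, Eve); (7, 7, Eve); (9, 4, Wendy); (9, 5, Wendy); (9, 7, Wendy); (NULL, 4, Yara); (NULL, 5, Yara); (NULL, 7, Yara)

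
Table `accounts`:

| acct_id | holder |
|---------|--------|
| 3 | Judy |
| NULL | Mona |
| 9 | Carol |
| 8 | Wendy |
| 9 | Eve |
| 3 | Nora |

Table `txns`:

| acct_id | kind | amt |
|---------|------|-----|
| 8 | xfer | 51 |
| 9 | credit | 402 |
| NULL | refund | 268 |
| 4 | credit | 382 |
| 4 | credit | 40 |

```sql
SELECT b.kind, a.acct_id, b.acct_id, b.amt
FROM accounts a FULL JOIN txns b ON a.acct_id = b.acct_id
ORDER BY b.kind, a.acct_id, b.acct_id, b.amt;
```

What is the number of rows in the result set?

9

FULL OUTER JOIN keeps every row from both sides; unmatched rows get NULL for the other side's columns.
Matching on a.acct_id = b.acct_id. A NULL in a compared column never satisfies the condition.
- acct_id=3: no b row matches, row kept with b columns NULL.
- acct_id=NULL: no b row matches, row kept with b columns NULL.
- acct_id=9: 1 matching b row(s), so 1 row(s) emitted.
- acct_id=8: 1 matching b row(s), so 1 row(s) emitted.
- acct_id=9: 1 matching b row(s), so 1 row(s) emitted.
- acct_id=3: no b row matches, row kept with b columns NULL.
- 3 row(s) from b found no a partner → padded with NULL.
Total: 3 matched + 6 padded = 9 rows.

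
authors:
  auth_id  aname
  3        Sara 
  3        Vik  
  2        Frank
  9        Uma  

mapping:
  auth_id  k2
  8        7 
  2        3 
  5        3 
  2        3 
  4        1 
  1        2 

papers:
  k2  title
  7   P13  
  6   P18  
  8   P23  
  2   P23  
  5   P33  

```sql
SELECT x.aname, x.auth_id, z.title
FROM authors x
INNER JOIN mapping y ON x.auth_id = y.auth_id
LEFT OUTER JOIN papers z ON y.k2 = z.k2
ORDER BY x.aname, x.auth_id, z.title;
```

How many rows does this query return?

2

Step 1 — x INNER JOIN y on auth_id → 2 row(s).
Then LEFT JOIN `papers z` on k2: each of those 2 rows is kept; rows whose y.k2 has no match in z get NULL for z's columns.
Result: 2 row(s).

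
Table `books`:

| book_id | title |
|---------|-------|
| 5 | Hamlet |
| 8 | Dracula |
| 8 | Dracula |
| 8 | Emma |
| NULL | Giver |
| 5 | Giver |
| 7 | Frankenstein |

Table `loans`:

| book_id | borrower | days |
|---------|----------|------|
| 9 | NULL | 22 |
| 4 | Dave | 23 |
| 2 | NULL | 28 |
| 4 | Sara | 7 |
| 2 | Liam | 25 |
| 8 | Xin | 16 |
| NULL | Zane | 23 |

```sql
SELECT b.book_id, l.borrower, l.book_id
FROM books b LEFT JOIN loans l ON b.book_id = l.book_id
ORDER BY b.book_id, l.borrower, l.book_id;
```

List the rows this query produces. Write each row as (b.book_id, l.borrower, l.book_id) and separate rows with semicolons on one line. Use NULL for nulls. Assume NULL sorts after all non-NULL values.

(5, NULL, NULL); (5, NULL, NULL); (7, NULL, NULL); (8, Xin, 8); (8, Xin, 8); (8, Xin, 8); (NULL, NULL, NULL)

LEFT JOIN keeps every row from `books`; unmatched rows get NULL for `loans`'s columns.
Matching on b.book_id = l.book_id. A NULL in a compared column never satisfies the condition.
- b[0] book_id=5 → no match; kept with NULLs on the l side.
- b[1] book_id=8 → 1 match(es) in l → 1 row(s).
- b[2] book_id=8 → 1 match(es) in l → 1 row(s).
- b[3] book_id=8 → 1 match(es) in l → 1 row(s).
- b[4] book_id=NULL → no match; kept with NULLs on the l side.
- b[5] book_id=5 → no match; kept with NULLs on the l side.
- b[6] book_id=7 → no match; kept with NULLs on the l side.
After projecting and ordering:
b.book_id | l.borrower | l.book_id
5 | NULL | NULL
5 | NULL | NULL
7 | NULL | NULL
8 | Xin | 8
8 | Xin | 8
8 | Xin | 8
NULL | NULL | NULL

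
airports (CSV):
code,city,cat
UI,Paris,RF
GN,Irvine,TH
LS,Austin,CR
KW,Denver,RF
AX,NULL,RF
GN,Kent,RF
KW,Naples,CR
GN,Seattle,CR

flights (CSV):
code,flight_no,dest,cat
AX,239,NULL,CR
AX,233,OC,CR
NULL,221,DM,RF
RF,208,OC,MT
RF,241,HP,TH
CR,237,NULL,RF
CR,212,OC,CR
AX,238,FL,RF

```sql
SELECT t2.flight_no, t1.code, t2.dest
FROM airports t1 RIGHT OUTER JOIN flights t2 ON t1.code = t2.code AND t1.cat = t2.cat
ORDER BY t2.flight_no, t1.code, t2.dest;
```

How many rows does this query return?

8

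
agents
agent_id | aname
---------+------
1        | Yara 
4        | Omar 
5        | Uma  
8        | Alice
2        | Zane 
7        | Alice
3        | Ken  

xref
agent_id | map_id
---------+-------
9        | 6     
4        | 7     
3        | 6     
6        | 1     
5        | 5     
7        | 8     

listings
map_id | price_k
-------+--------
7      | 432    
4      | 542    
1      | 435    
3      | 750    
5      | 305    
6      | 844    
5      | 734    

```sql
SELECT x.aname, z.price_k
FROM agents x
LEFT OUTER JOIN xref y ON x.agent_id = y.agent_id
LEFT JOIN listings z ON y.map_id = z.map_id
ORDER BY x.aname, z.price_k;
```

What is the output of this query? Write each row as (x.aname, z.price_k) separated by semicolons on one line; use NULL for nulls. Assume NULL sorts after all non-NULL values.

Step 1 — x LEFT JOIN y on agent_id → 7 row(s).
Then LEFT JOIN `listings z` on map_id: each of those 7 rows is kept; rows whose y.map_id has no match in z get NULL for z's columns.

(Alice, NULL); (Alice, NULL); (Ken, 844); (Omar, 432); (Uma, 305); (Uma, 734); (Yara, NULL); (Zane, NULL)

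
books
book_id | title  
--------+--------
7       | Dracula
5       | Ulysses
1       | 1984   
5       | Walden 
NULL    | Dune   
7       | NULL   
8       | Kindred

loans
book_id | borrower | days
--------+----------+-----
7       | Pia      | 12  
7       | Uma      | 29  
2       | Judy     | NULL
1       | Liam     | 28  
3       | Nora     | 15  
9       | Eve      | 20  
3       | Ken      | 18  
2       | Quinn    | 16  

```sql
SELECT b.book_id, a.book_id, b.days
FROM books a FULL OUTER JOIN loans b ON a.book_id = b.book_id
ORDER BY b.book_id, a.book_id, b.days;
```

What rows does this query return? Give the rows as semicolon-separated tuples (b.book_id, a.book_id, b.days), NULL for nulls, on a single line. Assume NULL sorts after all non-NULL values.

(1, 1, 28); (2, NULL, 16); (2, NULL, NULL); (3, NULL, 15); (3, NULL, 18); (7, 7, 12); (7, 7, 12); (7, 7, 29); (7, 7, 29); (9, NULL, 20); (NULL, 5, NULL); (NULL, 5, NULL); (NULL, 8, NULL); (NULL, NULL, NULL)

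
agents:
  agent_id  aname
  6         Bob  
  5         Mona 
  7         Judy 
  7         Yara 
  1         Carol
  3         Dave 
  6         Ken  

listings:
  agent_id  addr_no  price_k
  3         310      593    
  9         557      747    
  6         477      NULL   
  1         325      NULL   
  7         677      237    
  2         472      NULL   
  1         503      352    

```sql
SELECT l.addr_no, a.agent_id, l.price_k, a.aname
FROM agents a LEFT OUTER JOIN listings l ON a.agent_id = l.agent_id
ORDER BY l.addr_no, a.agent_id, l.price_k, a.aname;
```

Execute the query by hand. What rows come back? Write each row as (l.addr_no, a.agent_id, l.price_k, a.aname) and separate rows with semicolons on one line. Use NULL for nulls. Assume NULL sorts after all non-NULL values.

LEFT JOIN keeps every row from `agents`; unmatched rows get NULL for `listings`'s columns.
Matching on a.agent_id = l.agent_id.
- a row (agent_id=6): matches 1 l row(s) → 1 output row(s).
- a row (agent_id=5): no match → kept, l columns NULL.
- a row (agent_id=7): matches 1 l row(s) → 1 output row(s).
- a row (agent_id=7): matches 1 l row(s) → 1 output row(s).
- a row (agent_id=1): matches 2 l row(s) → 2 output row(s).
- a row (agent_id=3): matches 1 l row(s) → 1 output row(s).
- a row (agent_id=6): matches 1 l row(s) → 1 output row(s).
After projecting and ordering:
l.addr_no | a.agent_id | l.price_k | a.aname
310 | 3 | 593 | Dave
325 | 1 | NULL | Carol
477 | 6 | NULL | Bob
477 | 6 | NULL | Ken
503 | 1 | 352 | Carol
677 | 7 | 237 | Judy
677 | 7 | 237 | Yara
NULL | 5 | NULL | Mona

(310, 3, 593, Dave); (325, 1, NULL, Carol); (477, 6, NULL, Bob); (477, 6, NULL, Ken); (503, 1, 352, Carol); (677, 7, 237, Judy); (677, 7, 237, Yara); (NULL, 5, NULL, Mona)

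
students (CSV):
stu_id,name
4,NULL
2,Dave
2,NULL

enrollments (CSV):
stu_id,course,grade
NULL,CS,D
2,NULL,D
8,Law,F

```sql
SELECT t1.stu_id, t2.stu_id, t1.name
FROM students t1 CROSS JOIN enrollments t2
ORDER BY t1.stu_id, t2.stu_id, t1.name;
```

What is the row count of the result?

9

CROSS JOIN pairs every row of `students` with every row of `enrollments`: 3 × 3 = 9 rows.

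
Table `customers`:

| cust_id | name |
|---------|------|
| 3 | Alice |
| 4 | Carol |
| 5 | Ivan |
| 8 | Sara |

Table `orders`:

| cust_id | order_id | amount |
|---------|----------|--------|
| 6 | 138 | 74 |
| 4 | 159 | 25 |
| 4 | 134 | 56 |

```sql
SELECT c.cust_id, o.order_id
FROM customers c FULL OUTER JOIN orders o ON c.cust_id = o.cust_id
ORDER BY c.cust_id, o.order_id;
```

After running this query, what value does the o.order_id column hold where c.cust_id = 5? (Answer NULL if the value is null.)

NULL

FULL OUTER JOIN keeps every row from both sides; unmatched rows get NULL for the other side's columns.
Matching on c.cust_id = o.cust_id.
Matched pairs: 2; unmatched c rows kept: 3; unmatched o rows kept: 1.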